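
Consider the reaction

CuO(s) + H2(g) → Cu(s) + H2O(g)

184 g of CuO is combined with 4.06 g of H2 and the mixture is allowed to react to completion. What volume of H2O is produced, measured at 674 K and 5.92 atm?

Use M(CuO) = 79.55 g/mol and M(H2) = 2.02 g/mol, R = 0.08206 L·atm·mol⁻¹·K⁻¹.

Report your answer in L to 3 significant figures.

n(CuO) = 184 / 79.55 = 2.313 mol
n(H2) = 4.06 / 2.02 = 2.010 mol
For 2.313 mol CuO, stoichiometry requires (1/1) × 2.313 = 2.313 mol H2; 2.010 mol is available, so H2 is limiting.
n(H2O) = (1/1) × 2.010 = 2.010 mol
V(H2O) = nRT/P = 2.010 × 0.08206 × 674 / 5.92 = 18.78 L

18.8 L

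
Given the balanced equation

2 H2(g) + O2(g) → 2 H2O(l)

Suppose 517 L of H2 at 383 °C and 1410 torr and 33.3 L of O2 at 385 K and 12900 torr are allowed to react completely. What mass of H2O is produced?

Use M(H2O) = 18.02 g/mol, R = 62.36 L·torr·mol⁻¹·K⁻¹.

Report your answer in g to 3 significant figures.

n(H2) = PV/RT = (1410 × 517) / (62.36 × 656.15) = 17.82 mol
n(O2) = PV/RT = (12900 × 33.3) / (62.36 × 385) = 17.89 mol
For 17.82 mol H2, stoichiometry requires (1/2) × 17.82 = 8.910 mol O2; 17.89 mol is available, so H2 is limiting.
n(H2O) = (2/2) × 17.82 = 17.82 mol
m(H2O) = 17.82 × 18.02 = 321.1 g

321 g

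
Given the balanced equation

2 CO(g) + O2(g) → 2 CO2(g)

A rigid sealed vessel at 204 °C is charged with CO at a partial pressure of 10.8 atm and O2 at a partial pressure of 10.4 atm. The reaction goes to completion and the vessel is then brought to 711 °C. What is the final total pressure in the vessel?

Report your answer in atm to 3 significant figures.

32.6 atm

At constant V, partial pressures at 204 °C are proportional to moles, so apply stoichiometry directly to pressures.
P(O2) required for 10.8 atm of CO = (1/2) × 10.8 = 5.400 atm; available 10.4 atm, so CO is limiting.
P(O2) remaining = 10.4 − (1/2) × 10.8 = 5.000 atm
P(gaseous products) = (2)/2 × 10.8 = 10.80 atm
P_total at 204 °C = 5.000 + 10.80 = 15.80 atm
Scaling to 711 °C: P = 15.80 × 984.15/477.15 = 32.59 atm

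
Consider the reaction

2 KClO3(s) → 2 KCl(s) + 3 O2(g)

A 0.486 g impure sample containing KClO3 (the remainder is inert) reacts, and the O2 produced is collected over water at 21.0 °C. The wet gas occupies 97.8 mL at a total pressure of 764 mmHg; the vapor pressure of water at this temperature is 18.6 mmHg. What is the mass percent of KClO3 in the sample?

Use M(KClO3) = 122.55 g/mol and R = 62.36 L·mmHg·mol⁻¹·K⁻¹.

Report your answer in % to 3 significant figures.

P(O2) = 764 − 18.6 = 745.4 mmHg
n(O2) = PV/RT = (745.4 × 0.09780) / (62.36 × 294.15) = 0.003974 mol
n(KClO3) = (2/3) × 0.003974 = 0.002649 mol
m(KClO3) = 0.002649 × 122.55 = 0.3246 g
%KClO3 = 0.3246 / 0.486 × 100 = 66.79%

66.8 %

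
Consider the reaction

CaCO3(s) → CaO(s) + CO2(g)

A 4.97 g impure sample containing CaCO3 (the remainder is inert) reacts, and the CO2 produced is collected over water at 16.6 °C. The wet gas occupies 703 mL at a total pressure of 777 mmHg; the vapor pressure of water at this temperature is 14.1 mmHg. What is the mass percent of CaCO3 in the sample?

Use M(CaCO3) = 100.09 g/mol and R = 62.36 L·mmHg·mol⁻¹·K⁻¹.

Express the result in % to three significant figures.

59.8 %

P(CO2) = 777 − 14.1 = 762.9 mmHg
n(CO2) = PV/RT = (762.9 × 0.7030) / (62.36 × 289.75) = 0.02968 mol
n(CaCO3) = (1/1) × 0.02968 = 0.02968 mol
m(CaCO3) = 0.02968 × 100.09 = 2.971 g
%CaCO3 = 2.971 / 4.97 × 100 = 59.78%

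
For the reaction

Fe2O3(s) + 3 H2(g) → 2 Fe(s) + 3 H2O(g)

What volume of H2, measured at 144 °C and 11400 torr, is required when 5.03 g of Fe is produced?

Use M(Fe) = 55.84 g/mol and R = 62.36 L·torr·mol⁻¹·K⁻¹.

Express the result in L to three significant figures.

0.308 L

n(Fe) = 5.030 / 55.84 = 0.09008 mol
n(H2) = (3/2) × 0.09008 = 0.1351 mol
V = nRT/P = 0.1351 × 62.36 × 417.15 / 11400 = 0.3083 L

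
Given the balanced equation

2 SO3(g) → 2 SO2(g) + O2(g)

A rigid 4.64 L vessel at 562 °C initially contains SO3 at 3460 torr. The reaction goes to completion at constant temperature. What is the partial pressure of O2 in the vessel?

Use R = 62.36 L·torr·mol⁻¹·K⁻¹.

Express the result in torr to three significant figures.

n(SO3)₀ = PV/RT = (3460 × 4.64) / (62.36 × 835.15) = 0.3083 mol
n(O2) = (1/2) × 0.3083 = 0.1542 mol
P(O2) = nRT/V = 0.1542 × 62.36 × 835.15 / 4.64 = 1731 torr

1730 torr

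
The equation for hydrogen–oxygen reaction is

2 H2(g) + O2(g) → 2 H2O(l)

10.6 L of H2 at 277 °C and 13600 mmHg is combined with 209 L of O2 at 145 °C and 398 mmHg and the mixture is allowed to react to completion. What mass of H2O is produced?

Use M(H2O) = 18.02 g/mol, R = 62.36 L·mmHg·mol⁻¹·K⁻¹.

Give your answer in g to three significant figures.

n(H2) = PV/RT = (13600 × 10.6) / (62.36 × 550.15) = 4.202 mol
n(O2) = PV/RT = (398 × 209) / (62.36 × 418.15) = 3.190 mol
For 4.202 mol H2, stoichiometry requires (1/2) × 4.202 = 2.101 mol O2; 3.190 mol is available, so H2 is limiting.
n(H2O) = (2/2) × 4.202 = 4.202 mol
m(H2O) = 4.202 × 18.02 = 75.72 g

75.7 g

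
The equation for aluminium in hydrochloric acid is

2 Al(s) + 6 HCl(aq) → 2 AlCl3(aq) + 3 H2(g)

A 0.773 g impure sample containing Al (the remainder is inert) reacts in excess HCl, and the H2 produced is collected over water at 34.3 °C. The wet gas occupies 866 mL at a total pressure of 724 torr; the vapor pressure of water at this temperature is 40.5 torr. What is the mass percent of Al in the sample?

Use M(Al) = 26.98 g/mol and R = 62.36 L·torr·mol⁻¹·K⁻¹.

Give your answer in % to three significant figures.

71.8 %

P(H2) = 724 − 40.5 = 683.5 torr
n(H2) = PV/RT = (683.5 × 0.8660) / (62.36 × 307.45) = 0.03087 mol
n(Al) = (2/3) × 0.03087 = 0.02058 mol
m(Al) = 0.02058 × 26.98 = 0.5552 g
%Al = 0.5552 / 0.773 × 100 = 71.82%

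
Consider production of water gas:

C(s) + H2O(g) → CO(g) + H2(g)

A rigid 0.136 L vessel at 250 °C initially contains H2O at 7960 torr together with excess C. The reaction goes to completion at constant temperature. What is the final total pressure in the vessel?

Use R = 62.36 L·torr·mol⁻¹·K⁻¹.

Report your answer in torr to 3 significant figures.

15900 torr

At constant T and V, P ∝ n(gas): 1 mol gas → 2 mol gas.
P_final = (2/1) × 7960 = 15920 torr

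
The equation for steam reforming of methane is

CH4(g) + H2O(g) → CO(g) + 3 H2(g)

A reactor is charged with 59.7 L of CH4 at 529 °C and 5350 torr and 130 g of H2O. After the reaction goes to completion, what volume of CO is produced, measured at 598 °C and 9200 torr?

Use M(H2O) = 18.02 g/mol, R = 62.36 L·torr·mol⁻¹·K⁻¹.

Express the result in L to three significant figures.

37.7 L

n(CH4) = PV/RT = (5350 × 59.7) / (62.36 × 802.15) = 6.385 mol
n(H2O) = 130 / 18.02 = 7.214 mol
For 6.385 mol CH4, stoichiometry requires (1/1) × 6.385 = 6.385 mol H2O; 7.214 mol is available, so CH4 is limiting.
n(CO) = (1/1) × 6.385 = 6.385 mol
V(CO) = nRT/P = 6.385 × 62.36 × 871.15 / 9200 = 37.70 L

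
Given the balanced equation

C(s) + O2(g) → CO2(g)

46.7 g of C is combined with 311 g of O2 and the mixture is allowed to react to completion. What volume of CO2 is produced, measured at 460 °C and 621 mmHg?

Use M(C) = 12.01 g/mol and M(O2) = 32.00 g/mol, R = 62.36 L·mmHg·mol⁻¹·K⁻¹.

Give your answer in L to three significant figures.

286 L

n(C) = 46.7 / 12.01 = 3.888 mol
n(O2) = 311 / 32.00 = 9.719 mol
For 3.888 mol C, stoichiometry requires (1/1) × 3.888 = 3.888 mol O2; 9.719 mol is available, so C is limiting.
n(CO2) = (1/1) × 3.888 = 3.888 mol
V(CO2) = nRT/P = 3.888 × 62.36 × 733.15 / 621 = 286.2 L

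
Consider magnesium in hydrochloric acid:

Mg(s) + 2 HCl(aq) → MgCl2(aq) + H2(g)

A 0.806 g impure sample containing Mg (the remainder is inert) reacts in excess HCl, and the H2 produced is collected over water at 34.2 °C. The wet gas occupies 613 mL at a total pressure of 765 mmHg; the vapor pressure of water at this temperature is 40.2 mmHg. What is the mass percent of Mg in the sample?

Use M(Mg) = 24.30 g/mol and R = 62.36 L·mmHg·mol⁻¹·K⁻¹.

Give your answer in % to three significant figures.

69.9 %

P(H2) = 765 − 40.2 = 724.8 mmHg
n(H2) = PV/RT = (724.8 × 0.6130) / (62.36 × 307.35) = 0.02318 mol
n(Mg) = (1/1) × 0.02318 = 0.02318 mol
m(Mg) = 0.02318 × 24.30 = 0.5633 g
%Mg = 0.5633 / 0.806 × 100 = 69.89%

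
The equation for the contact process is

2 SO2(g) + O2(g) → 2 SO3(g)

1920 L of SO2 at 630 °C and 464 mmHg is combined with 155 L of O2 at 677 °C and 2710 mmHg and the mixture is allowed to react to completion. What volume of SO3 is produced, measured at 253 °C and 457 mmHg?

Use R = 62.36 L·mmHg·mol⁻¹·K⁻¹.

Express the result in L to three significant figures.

1020 L

n(SO2) = PV/RT = (464 × 1920) / (62.36 × 903.15) = 15.82 mol
n(O2) = PV/RT = (2710 × 155) / (62.36 × 950.15) = 7.089 mol
For 15.82 mol SO2, stoichiometry requires (1/2) × 15.82 = 7.910 mol O2; 7.089 mol is available, so O2 is limiting.
n(SO3) = (2/1) × 7.089 = 14.18 mol
V(SO3) = nRT/P = 14.18 × 62.36 × 526.15 / 457 = 1018 L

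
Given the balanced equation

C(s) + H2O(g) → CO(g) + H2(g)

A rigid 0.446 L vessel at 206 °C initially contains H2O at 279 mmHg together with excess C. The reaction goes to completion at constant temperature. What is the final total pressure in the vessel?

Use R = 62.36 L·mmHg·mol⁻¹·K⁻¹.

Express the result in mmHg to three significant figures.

Since T and V are fixed, P_final/P_initial = n_final/n_initial = 2/1.
P_final = (2/1) × 279 = 558.0 mmHg

558 mmHg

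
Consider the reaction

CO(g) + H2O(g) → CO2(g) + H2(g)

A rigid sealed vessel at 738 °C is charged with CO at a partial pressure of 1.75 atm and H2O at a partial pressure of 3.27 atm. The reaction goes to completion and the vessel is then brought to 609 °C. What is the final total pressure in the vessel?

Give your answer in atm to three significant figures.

4.38 atm

At constant V, partial pressures at 738 °C are proportional to moles, so apply stoichiometry directly to pressures.
P(H2O) required for 1.75 atm of CO = (1/1) × 1.75 = 1.750 atm; available 3.27 atm, so CO is limiting.
P(H2O) remaining = 3.27 − (1/1) × 1.75 = 1.520 atm
P(gaseous products) = (1+1)/1 × 1.75 = 3.500 atm
P_total at 738 °C = 1.520 + 3.500 = 5.020 atm
Scaling to 609 °C: P = 5.020 × 882.15/1011.15 = 4.380 atm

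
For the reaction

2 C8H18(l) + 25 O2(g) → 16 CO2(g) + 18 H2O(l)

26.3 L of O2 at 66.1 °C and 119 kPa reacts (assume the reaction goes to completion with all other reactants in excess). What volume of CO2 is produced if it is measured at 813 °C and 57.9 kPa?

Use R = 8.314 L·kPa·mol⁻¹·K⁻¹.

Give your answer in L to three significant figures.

111 L

n(O2) = PV/RT = (119 × 26.3) / (8.314 × 339.25) = 1.110 mol
n(CO2) = (16/25) × 1.110 = 0.7104 mol
V = nRT/P = 0.7104 × 8.314 × 1086.15 / 57.9 = 110.8 L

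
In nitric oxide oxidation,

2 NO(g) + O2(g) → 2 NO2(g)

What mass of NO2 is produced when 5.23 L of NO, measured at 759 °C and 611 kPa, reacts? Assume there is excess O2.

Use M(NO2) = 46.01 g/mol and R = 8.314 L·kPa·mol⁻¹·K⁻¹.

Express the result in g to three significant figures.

17.1 g

n(NO) = PV/RT = (611 × 5.23) / (8.314 × 1032.15) = 0.3724 mol
n(NO2) = (2/2) × 0.3724 = 0.3724 mol
m(NO2) = 0.3724 × 46.01 = 17.13 g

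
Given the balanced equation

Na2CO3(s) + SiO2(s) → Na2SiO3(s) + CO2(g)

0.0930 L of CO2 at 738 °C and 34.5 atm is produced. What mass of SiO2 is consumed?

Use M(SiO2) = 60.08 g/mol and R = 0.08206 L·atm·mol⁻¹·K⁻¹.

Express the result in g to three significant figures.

n(CO2) = PV/RT = (34.5 × 0.0930) / (0.08206 × 1011.15) = 0.03867 mol
n(SiO2) = (1/1) × 0.03867 = 0.03867 mol
m(SiO2) = 0.03867 × 60.08 = 2.323 g

2.32 g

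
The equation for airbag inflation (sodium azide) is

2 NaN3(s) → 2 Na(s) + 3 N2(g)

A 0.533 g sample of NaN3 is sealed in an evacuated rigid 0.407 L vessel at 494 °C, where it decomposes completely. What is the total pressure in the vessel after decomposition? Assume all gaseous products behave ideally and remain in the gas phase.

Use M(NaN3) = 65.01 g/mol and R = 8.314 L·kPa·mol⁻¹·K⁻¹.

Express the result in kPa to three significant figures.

193 kPa

n(NaN3) = 0.533 / 65.01 = 0.008199 mol
n(gas produced) = (3/2) × 0.008199 = 0.01230 mol
P = nRT/V = 0.01230 × 8.314 × 767.15 / 0.407 = 192.8 kPa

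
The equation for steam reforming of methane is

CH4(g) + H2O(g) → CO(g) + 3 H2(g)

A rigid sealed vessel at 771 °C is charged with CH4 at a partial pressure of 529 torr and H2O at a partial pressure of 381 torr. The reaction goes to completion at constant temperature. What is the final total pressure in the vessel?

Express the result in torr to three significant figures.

With V and T fixed, P_i ∝ n_i, so the mole ratios apply directly to partial pressures at 771 °C.
P(H2O) required for 529 torr of CH4 = (1/1) × 529 = 529.0 torr; available 381 torr, so H2O is limiting.
P(CH4) remaining = 529 − (1/1) × 381 = 148.0 torr
P(gaseous products) = (1+3)/1 × 381 = 1524 torr
P_total at 771 °C = 148.0 + 1524 = 1672 torr

1670 torr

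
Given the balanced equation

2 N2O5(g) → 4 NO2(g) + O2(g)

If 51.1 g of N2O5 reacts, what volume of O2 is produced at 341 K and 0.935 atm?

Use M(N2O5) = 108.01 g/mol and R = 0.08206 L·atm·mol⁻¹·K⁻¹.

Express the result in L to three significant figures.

7.08 L

n(N2O5) = 51.10 / 108.01 = 0.4731 mol
n(O2) = (1/2) × 0.4731 = 0.2366 mol
V = nRT/P = 0.2366 × 0.08206 × 341 / 0.935 = 7.081 L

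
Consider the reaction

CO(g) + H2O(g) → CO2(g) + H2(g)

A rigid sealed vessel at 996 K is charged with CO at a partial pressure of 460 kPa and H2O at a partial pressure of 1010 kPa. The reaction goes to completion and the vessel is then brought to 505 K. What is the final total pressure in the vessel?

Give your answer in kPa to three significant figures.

745 kPa

At constant V, partial pressures at 996 K are proportional to moles, so apply stoichiometry directly to pressures.
P(H2O) required for 460 kPa of CO = (1/1) × 460 = 460.0 kPa; available 1010 kPa, so CO is limiting.
P(H2O) remaining = 1010 − (1/1) × 460 = 550.0 kPa
P(gaseous products) = (1+1)/1 × 460 = 920.0 kPa
P_total at 996 K = 550.0 + 920.0 = 1470 kPa
Scaling to 505 K: P = 1470 × 505/996 = 745.3 kPa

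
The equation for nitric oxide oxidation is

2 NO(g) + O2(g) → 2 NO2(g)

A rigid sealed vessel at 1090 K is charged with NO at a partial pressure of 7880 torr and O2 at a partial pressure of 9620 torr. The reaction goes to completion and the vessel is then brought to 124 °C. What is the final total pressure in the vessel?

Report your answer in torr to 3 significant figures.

4940 torr

Because the vessel is rigid and T is held at 1090 K, work the stoichiometry in partial pressures (P_i = n_iRT/V).
P(O2) required for 7880 torr of NO = (1/2) × 7880 = 3940 torr; available 9620 torr, so NO is limiting.
P(O2) remaining = 9620 − (1/2) × 7880 = 5680 torr
P(gaseous products) = (2)/2 × 7880 = 7880 torr
P_total at 1090 K = 5680 + 7880 = 13560 torr
Scaling to 124 °C: P = 13560 × 397.15/1090 = 4941 torr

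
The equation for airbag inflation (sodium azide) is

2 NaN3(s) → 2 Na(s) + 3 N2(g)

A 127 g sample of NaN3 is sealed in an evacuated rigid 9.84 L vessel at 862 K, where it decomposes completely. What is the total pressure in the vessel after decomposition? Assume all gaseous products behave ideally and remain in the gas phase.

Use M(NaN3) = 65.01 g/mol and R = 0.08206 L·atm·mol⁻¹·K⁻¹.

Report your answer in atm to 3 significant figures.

n(NaN3) = 127 / 65.01 = 1.954 mol
n(gas produced) = (3/2) × 1.954 = 2.931 mol
P = nRT/V = 2.931 × 0.08206 × 862 / 9.84 = 21.07 atm

21.1 atm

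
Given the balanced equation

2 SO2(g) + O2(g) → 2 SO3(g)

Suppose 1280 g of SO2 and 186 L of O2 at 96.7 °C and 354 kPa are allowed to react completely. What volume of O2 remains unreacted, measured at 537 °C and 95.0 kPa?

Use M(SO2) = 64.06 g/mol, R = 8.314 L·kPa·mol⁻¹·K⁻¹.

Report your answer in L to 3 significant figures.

810 L

n(SO2) = 1280 / 64.06 = 19.98 mol
n(O2) = PV/RT = (354 × 186) / (8.314 × 369.85) = 21.41 mol
For 19.98 mol SO2, stoichiometry requires (1/2) × 19.98 = 9.990 mol O2; 21.41 mol is available, so SO2 is limiting.
n(O2) consumed = (1/2) × 19.98 = 9.990 mol; remaining = 21.41 − 9.990 = 11.42 mol
V(O2) = nRT/P = 11.42 × 8.314 × 810.15 / 95.0 = 809.7 L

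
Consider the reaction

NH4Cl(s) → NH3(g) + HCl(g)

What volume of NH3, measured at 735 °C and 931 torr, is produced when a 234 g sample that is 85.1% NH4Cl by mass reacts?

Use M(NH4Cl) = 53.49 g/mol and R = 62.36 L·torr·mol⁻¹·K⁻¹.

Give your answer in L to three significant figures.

251 L

mass of NH4Cl = 234 × 85.1/100 = 199.1 g
n(NH4Cl) = 199.1 / 53.49 = 3.722 mol
n(NH3) = (1/1) × 3.722 = 3.722 mol
V = nRT/P = 3.722 × 62.36 × 1008.15 / 931 = 251.3 L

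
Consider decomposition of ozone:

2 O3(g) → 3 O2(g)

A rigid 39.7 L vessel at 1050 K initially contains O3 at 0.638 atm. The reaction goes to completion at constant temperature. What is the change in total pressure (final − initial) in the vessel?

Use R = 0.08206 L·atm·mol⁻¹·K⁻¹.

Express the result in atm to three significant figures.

Rigid vessel, constant T ⇒ P scales with total gas moles (2 → 3).
P_final = (3/2) × 0.638 = 0.9570 atm; ΔP = 0.9570 − 0.638 = 0.3190 atm

0.319 atm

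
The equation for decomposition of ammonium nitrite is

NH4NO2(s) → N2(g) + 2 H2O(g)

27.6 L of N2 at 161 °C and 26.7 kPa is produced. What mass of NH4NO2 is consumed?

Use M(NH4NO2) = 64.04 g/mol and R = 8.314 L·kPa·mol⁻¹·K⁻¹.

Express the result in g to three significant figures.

n(N2) = PV/RT = (26.7 × 27.6) / (8.314 × 434.15) = 0.2042 mol
n(NH4NO2) = (1/1) × 0.2042 = 0.2042 mol
m(NH4NO2) = 0.2042 × 64.04 = 13.08 g

13.1 g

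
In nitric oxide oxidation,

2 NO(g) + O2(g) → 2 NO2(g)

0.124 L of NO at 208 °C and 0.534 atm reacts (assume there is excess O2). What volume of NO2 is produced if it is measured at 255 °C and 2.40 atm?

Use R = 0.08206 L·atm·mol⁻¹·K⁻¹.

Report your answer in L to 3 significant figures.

n(NO) = PV/RT = (0.534 × 0.124) / (0.08206 × 481.15) = 0.001677 mol
n(NO2) = (2/2) × 0.001677 = 0.001677 mol
V = nRT/P = 0.001677 × 0.08206 × 528.15 / 2.40 = 0.03028 L

0.0303 L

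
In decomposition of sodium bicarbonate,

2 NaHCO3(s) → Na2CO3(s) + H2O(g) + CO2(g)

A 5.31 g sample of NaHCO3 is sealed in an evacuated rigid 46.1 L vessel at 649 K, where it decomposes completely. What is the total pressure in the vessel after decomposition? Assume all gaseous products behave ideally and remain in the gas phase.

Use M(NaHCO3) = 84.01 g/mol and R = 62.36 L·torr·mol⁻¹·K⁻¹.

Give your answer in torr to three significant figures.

55.5 torr

n(NaHCO3) = 5.31 / 84.01 = 0.06321 mol
n(gas produced) = (2/2) × 0.06321 = 0.06321 mol
P = nRT/V = 0.06321 × 62.36 × 649 / 46.1 = 55.49 torr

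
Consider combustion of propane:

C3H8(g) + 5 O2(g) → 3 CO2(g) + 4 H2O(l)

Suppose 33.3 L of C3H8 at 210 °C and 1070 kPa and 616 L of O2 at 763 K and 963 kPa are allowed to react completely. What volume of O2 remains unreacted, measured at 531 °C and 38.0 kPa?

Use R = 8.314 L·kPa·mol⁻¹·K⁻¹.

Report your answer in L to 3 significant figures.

8650 L

n(C3H8) = PV/RT = (1070 × 33.3) / (8.314 × 483.15) = 8.870 mol
n(O2) = PV/RT = (963 × 616) / (8.314 × 763) = 93.51 mol
For 8.870 mol C3H8, stoichiometry requires (5/1) × 8.870 = 44.35 mol O2; 93.51 mol is available, so C3H8 is limiting.
n(O2) consumed = (5/1) × 8.870 = 44.35 mol; remaining = 93.51 − 44.35 = 49.16 mol
V(O2) = nRT/P = 49.16 × 8.314 × 804.15 / 38.0 = 8649 L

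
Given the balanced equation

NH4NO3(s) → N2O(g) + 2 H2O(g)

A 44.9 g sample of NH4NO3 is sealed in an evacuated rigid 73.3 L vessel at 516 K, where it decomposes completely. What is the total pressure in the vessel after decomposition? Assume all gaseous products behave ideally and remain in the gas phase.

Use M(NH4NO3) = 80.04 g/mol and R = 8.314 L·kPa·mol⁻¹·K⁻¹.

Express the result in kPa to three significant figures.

98.5 kPa

n(NH4NO3) = 44.9 / 80.04 = 0.5610 mol
n(gas produced) = (3/1) × 0.5610 = 1.683 mol
P = nRT/V = 1.683 × 8.314 × 516 / 73.3 = 98.50 kPa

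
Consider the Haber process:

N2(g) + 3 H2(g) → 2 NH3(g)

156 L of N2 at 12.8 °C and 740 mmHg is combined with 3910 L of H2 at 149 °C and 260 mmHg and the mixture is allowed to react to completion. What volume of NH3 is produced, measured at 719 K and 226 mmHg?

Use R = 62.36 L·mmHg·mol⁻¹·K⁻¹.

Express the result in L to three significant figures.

2570 L

n(N2) = PV/RT = (740 × 156) / (62.36 × 285.95) = 6.474 mol
n(H2) = PV/RT = (260 × 3910) / (62.36 × 422.15) = 38.62 mol
For 6.474 mol N2, stoichiometry requires (3/1) × 6.474 = 19.42 mol H2; 38.62 mol is available, so N2 is limiting.
n(NH3) = (2/1) × 6.474 = 12.95 mol
V(NH3) = nRT/P = 12.95 × 62.36 × 719 / 226 = 2569 L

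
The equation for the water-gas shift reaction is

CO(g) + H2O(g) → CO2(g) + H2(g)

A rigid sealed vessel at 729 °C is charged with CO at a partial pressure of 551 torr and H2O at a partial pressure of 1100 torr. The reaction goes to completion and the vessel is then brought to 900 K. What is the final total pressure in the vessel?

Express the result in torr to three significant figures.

1480 torr

With V and T fixed, P_i ∝ n_i, so the mole ratios apply directly to partial pressures at 729 °C.
P(H2O) required for 551 torr of CO = (1/1) × 551 = 551.0 torr; available 1100 torr, so CO is limiting.
P(H2O) remaining = 1100 − (1/1) × 551 = 549.0 torr
P(gaseous products) = (1+1)/1 × 551 = 1102 torr
P_total at 729 °C = 549.0 + 1102 = 1651 torr
Scaling to 900 K: P = 1651 × 900/1002.15 = 1483 torr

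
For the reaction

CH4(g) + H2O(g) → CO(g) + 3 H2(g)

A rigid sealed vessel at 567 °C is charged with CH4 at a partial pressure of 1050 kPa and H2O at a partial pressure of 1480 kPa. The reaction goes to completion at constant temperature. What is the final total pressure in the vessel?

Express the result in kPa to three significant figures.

Because the vessel is rigid and T is held at 567 °C, work the stoichiometry in partial pressures (P_i = n_iRT/V).
P(H2O) required for 1050 kPa of CH4 = (1/1) × 1050 = 1050 kPa; available 1480 kPa, so CH4 is limiting.
P(H2O) remaining = 1480 − (1/1) × 1050 = 430.0 kPa
P(gaseous products) = (1+3)/1 × 1050 = 4200 kPa
P_total at 567 °C = 430.0 + 4200 = 4630 kPa

4630 kPa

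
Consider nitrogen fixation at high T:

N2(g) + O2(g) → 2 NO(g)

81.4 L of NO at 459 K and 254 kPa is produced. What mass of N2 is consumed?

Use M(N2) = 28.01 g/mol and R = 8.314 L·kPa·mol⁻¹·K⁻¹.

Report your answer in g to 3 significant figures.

75.9 g

n(NO) = PV/RT = (254 × 81.4) / (8.314 × 459) = 5.418 mol
n(N2) = (1/2) × 5.418 = 2.709 mol
m(N2) = 2.709 × 28.01 = 75.88 g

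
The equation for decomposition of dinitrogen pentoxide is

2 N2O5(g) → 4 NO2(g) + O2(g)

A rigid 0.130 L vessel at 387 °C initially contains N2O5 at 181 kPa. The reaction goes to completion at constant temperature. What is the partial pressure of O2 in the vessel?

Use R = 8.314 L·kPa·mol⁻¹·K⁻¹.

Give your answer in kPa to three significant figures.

n(N2O5)₀ = PV/RT = (181 × 0.130) / (8.314 × 660.15) = 0.004287 mol
n(O2) = (1/2) × 0.004287 = 0.002144 mol
P(O2) = nRT/V = 0.002144 × 8.314 × 660.15 / 0.130 = 90.52 kPa

90.5 kPa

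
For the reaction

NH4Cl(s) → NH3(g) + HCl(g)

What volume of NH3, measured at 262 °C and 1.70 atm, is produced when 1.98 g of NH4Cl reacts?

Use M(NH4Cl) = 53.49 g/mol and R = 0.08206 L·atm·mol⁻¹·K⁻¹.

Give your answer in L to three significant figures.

n(NH4Cl) = 1.980 / 53.49 = 0.03702 mol
n(NH3) = (1/1) × 0.03702 = 0.03702 mol
V = nRT/P = 0.03702 × 0.08206 × 535.15 / 1.70 = 0.9563 L

0.956 L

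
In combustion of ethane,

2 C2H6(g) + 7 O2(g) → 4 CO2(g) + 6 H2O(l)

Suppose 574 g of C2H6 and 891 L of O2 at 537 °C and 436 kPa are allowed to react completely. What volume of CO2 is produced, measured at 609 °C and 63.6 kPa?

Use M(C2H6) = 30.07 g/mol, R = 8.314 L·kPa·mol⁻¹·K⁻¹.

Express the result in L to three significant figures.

3800 L

n(C2H6) = 574 / 30.07 = 19.09 mol
n(O2) = PV/RT = (436 × 891) / (8.314 × 810.15) = 57.68 mol
For 19.09 mol C2H6, stoichiometry requires (7/2) × 19.09 = 66.81 mol O2; 57.68 mol is available, so O2 is limiting.
n(CO2) = (4/7) × 57.68 = 32.96 mol
V(CO2) = nRT/P = 32.96 × 8.314 × 882.15 / 63.6 = 3801 L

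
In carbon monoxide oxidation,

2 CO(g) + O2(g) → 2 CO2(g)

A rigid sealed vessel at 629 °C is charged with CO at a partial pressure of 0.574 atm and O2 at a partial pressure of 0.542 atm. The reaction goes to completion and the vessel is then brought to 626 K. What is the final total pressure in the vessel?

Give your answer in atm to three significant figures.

0.575 atm

At constant V, partial pressures at 629 °C are proportional to moles, so apply stoichiometry directly to pressures.
P(O2) required for 0.574 atm of CO = (1/2) × 0.574 = 0.2870 atm; available 0.542 atm, so CO is limiting.
P(O2) remaining = 0.542 − (1/2) × 0.574 = 0.2550 atm
P(gaseous products) = (2)/2 × 0.574 = 0.5740 atm
P_total at 629 °C = 0.2550 + 0.5740 = 0.8290 atm
Scaling to 626 K: P = 0.8290 × 626/902.15 = 0.5752 atm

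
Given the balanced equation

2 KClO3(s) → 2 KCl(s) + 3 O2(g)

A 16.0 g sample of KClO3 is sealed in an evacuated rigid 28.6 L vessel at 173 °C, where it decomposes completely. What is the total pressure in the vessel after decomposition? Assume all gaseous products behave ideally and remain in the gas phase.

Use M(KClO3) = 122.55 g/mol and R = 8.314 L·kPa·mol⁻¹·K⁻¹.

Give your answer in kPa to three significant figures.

25.4 kPa

n(KClO3) = 16.0 / 122.55 = 0.1306 mol
n(gas produced) = (3/2) × 0.1306 = 0.1959 mol
P = nRT/V = 0.1959 × 8.314 × 446.15 / 28.6 = 25.41 kPa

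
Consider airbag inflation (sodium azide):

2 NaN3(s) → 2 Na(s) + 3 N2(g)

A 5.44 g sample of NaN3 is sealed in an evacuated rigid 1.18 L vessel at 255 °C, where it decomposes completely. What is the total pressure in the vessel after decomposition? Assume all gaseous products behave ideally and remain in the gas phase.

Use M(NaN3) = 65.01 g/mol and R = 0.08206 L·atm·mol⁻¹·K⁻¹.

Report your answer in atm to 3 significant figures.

n(NaN3) = 5.44 / 65.01 = 0.08368 mol
n(gas produced) = (3/2) × 0.08368 = 0.1255 mol
P = nRT/V = 0.1255 × 0.08206 × 528.15 / 1.18 = 4.609 atm

4.61 atm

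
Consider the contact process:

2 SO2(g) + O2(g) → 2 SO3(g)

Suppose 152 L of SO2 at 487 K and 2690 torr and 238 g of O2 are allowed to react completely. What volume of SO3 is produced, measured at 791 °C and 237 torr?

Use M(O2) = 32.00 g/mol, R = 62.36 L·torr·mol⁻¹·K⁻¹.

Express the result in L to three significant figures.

n(SO2) = PV/RT = (2690 × 152) / (62.36 × 487) = 13.46 mol
n(O2) = 238 / 32.00 = 7.438 mol
For 13.46 mol SO2, stoichiometry requires (1/2) × 13.46 = 6.730 mol O2; 7.438 mol is available, so SO2 is limiting.
n(SO3) = (2/2) × 13.46 = 13.46 mol
V(SO3) = nRT/P = 13.46 × 62.36 × 1064.15 / 237 = 3769 L

3770 L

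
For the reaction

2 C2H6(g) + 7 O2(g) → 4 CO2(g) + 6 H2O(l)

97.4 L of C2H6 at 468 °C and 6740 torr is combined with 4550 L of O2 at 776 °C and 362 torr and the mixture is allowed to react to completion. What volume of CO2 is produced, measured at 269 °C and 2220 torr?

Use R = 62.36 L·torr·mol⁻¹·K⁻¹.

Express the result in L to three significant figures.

n(C2H6) = PV/RT = (6740 × 97.4) / (62.36 × 741.15) = 14.20 mol
n(O2) = PV/RT = (362 × 4550) / (62.36 × 1049.15) = 25.18 mol
For 14.20 mol C2H6, stoichiometry requires (7/2) × 14.20 = 49.70 mol O2; 25.18 mol is available, so O2 is limiting.
n(CO2) = (4/7) × 25.18 = 14.39 mol
V(CO2) = nRT/P = 14.39 × 62.36 × 542.15 / 2220 = 219.1 L

219 L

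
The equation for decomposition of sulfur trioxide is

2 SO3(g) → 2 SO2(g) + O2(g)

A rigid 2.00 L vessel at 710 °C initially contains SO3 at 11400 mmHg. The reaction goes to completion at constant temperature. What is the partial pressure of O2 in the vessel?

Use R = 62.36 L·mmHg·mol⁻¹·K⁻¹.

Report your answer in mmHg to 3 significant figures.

5700 mmHg

n(SO3)₀ = PV/RT = (11400 × 2.00) / (62.36 × 983.15) = 0.3719 mol
n(O2) = (1/2) × 0.3719 = 0.1860 mol
P(O2) = nRT/V = 0.1860 × 62.36 × 983.15 / 2.00 = 5702 mmHg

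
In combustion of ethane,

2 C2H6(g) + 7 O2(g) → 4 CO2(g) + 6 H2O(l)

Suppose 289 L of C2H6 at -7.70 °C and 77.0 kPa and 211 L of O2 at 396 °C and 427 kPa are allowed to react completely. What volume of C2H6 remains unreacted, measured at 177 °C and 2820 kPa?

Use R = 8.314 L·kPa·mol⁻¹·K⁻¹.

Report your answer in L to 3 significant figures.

7.24 L

n(C2H6) = PV/RT = (77.0 × 289) / (8.314 × 265.45) = 10.08 mol
n(O2) = PV/RT = (427 × 211) / (8.314 × 669.15) = 16.19 mol
For 10.08 mol C2H6, stoichiometry requires (7/2) × 10.08 = 35.28 mol O2; 16.19 mol is available, so O2 is limiting.
n(C2H6) consumed = (2/7) × 16.19 = 4.626 mol; remaining = 10.08 − 4.626 = 5.454 mol
V(C2H6) = nRT/P = 5.454 × 8.314 × 450.15 / 2820 = 7.238 L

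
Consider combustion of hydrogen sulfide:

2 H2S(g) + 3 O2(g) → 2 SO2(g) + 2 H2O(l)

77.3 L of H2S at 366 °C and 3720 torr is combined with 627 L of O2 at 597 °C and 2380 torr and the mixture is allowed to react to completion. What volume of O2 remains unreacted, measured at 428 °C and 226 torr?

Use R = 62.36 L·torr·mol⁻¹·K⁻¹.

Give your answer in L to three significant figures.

3230 L

n(H2S) = PV/RT = (3720 × 77.3) / (62.36 × 639.15) = 7.215 mol
n(O2) = PV/RT = (2380 × 627) / (62.36 × 870.15) = 27.50 mol
For 7.215 mol H2S, stoichiometry requires (3/2) × 7.215 = 10.82 mol O2; 27.50 mol is available, so H2S is limiting.
n(O2) consumed = (3/2) × 7.215 = 10.82 mol; remaining = 27.50 − 10.82 = 16.68 mol
V(O2) = nRT/P = 16.68 × 62.36 × 701.15 / 226 = 3227 L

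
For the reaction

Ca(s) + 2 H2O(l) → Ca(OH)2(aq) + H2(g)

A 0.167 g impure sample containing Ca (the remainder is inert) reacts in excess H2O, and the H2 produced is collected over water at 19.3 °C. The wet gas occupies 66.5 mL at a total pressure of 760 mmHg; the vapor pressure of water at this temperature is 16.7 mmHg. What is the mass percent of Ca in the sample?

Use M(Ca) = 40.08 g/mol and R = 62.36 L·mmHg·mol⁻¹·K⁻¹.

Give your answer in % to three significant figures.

65.0 %

P(H2) = 760 − 16.7 = 743.3 mmHg
n(H2) = PV/RT = (743.3 × 0.06650) / (62.36 × 292.45) = 0.002710 mol
n(Ca) = (1/1) × 0.002710 = 0.002710 mol
m(Ca) = 0.002710 × 40.08 = 0.1086 g
%Ca = 0.1086 / 0.167 × 100 = 65.03%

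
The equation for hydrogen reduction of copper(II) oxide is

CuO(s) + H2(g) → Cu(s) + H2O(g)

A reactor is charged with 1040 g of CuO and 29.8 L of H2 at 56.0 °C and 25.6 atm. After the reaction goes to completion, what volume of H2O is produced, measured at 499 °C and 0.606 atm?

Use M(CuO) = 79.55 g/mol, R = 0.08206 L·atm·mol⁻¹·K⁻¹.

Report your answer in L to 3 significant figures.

n(CuO) = 1040 / 79.55 = 13.07 mol
n(H2) = PV/RT = (25.6 × 29.8) / (0.08206 × 329.15) = 28.24 mol
For 13.07 mol CuO, stoichiometry requires (1/1) × 13.07 = 13.07 mol H2; 28.24 mol is available, so CuO is limiting.
n(H2O) = (1/1) × 13.07 = 13.07 mol
V(H2O) = nRT/P = 13.07 × 0.08206 × 772.15 / 0.606 = 1367 L

1370 L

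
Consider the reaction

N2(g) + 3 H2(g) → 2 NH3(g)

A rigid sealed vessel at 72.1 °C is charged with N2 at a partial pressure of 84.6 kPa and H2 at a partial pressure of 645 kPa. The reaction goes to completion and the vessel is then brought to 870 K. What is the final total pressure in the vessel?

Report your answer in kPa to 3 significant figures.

1410 kPa

With V and T fixed, P_i ∝ n_i, so the mole ratios apply directly to partial pressures at 72.1 °C.
P(H2) required for 84.6 kPa of N2 = (3/1) × 84.6 = 253.8 kPa; available 645 kPa, so N2 is limiting.
P(H2) remaining = 645 − (3/1) × 84.6 = 391.2 kPa
P(gaseous products) = (2)/1 × 84.6 = 169.2 kPa
P_total at 72.1 °C = 391.2 + 169.2 = 560.4 kPa
Scaling to 870 K: P = 560.4 × 870/345.25 = 1412 kPa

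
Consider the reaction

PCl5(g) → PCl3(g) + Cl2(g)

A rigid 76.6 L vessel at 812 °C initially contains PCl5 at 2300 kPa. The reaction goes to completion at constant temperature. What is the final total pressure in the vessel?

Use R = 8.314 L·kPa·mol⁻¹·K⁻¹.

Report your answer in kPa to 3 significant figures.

Rigid vessel, constant T ⇒ P scales with total gas moles (1 → 2).
P_final = (2/1) × 2300 = 4600 kPa

4600 kPa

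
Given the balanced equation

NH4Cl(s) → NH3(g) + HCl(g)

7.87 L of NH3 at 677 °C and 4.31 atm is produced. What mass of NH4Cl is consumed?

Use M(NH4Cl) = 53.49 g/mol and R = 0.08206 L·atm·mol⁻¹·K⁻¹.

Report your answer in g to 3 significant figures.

n(NH3) = PV/RT = (4.31 × 7.87) / (0.08206 × 950.15) = 0.4350 mol
n(NH4Cl) = (1/1) × 0.4350 = 0.4350 mol
m(NH4Cl) = 0.4350 × 53.49 = 23.27 g

23.3 g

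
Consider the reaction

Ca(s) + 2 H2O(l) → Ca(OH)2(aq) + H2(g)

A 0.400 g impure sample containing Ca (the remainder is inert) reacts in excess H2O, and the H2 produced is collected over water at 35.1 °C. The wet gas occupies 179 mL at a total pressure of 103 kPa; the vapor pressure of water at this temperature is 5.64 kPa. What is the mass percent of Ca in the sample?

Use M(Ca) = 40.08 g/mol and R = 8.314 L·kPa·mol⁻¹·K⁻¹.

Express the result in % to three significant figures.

P(H2) = 103 − 5.64 = 97.36 kPa
n(H2) = PV/RT = (97.36 × 0.1790) / (8.314 × 308.25) = 0.006800 mol
n(Ca) = (1/1) × 0.006800 = 0.006800 mol
m(Ca) = 0.006800 × 40.08 = 0.2725 g
%Ca = 0.2725 / 0.400 × 100 = 68.12%

68.1 %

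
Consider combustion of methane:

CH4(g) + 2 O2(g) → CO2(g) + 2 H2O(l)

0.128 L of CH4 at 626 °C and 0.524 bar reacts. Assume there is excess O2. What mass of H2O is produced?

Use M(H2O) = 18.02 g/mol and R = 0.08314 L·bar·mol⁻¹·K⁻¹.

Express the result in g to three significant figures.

0.0323 g

n(CH4) = PV/RT = (0.524 × 0.128) / (0.08314 × 899.15) = 0.0008972 mol
n(H2O) = (2/1) × 0.0008972 = 0.001794 mol
m(H2O) = 0.001794 × 18.02 = 0.03233 g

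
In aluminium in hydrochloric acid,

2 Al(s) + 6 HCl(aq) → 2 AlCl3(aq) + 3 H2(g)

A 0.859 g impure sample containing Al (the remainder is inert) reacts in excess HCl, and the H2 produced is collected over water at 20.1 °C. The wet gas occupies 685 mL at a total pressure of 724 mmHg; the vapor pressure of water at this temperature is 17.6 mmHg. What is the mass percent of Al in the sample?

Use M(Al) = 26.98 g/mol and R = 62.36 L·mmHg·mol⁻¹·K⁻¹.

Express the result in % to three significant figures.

P(H2) = 724 − 17.6 = 706.4 mmHg
n(H2) = PV/RT = (706.4 × 0.6850) / (62.36 × 293.25) = 0.02646 mol
n(Al) = (2/3) × 0.02646 = 0.01764 mol
m(Al) = 0.01764 × 26.98 = 0.4759 g
%Al = 0.4759 / 0.859 × 100 = 55.40%

55.4 %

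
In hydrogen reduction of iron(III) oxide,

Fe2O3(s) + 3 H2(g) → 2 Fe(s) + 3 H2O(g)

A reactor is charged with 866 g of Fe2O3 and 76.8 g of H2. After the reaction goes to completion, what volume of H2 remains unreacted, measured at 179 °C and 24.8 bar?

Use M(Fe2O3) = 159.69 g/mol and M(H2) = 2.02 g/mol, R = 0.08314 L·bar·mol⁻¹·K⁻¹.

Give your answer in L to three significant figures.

33.0 L

n(Fe2O3) = 866 / 159.69 = 5.423 mol
n(H2) = 76.8 / 2.02 = 38.02 mol
For 5.423 mol Fe2O3, stoichiometry requires (3/1) × 5.423 = 16.27 mol H2; 38.02 mol is available, so Fe2O3 is limiting.
n(H2) consumed = (3/1) × 5.423 = 16.27 mol; remaining = 38.02 − 16.27 = 21.75 mol
V(H2) = nRT/P = 21.75 × 0.08314 × 452.15 / 24.8 = 32.97 L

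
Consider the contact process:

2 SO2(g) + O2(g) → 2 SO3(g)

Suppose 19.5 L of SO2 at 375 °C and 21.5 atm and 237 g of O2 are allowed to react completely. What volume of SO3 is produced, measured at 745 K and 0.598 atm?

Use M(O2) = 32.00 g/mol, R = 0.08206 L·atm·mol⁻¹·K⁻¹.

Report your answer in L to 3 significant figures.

n(SO2) = PV/RT = (21.5 × 19.5) / (0.08206 × 648.15) = 7.883 mol
n(O2) = 237 / 32.00 = 7.406 mol
For 7.883 mol SO2, stoichiometry requires (1/2) × 7.883 = 3.942 mol O2; 7.406 mol is available, so SO2 is limiting.
n(SO3) = (2/2) × 7.883 = 7.883 mol
V(SO3) = nRT/P = 7.883 × 0.08206 × 745 / 0.598 = 805.9 L

806 L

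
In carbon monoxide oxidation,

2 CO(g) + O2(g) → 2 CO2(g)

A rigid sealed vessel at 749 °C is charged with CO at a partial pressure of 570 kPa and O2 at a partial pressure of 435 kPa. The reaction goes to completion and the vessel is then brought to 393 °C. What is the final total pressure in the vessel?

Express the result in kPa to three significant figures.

469 kPa

At constant V, partial pressures at 749 °C are proportional to moles, so apply stoichiometry directly to pressures.
P(O2) required for 570 kPa of CO = (1/2) × 570 = 285.0 kPa; available 435 kPa, so CO is limiting.
P(O2) remaining = 435 − (1/2) × 570 = 150.0 kPa
P(gaseous products) = (2)/2 × 570 = 570.0 kPa
P_total at 749 °C = 150.0 + 570.0 = 720.0 kPa
Scaling to 393 °C: P = 720.0 × 666.15/1022.15 = 469.2 kPa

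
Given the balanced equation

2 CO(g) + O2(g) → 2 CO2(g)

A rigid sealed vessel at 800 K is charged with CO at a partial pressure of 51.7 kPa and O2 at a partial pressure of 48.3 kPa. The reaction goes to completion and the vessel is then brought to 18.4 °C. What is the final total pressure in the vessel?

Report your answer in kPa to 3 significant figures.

With V and T fixed, P_i ∝ n_i, so the mole ratios apply directly to partial pressures at 800 K.
P(O2) required for 51.7 kPa of CO = (1/2) × 51.7 = 25.85 kPa; available 48.3 kPa, so CO is limiting.
P(O2) remaining = 48.3 − (1/2) × 51.7 = 22.45 kPa
P(gaseous products) = (2)/2 × 51.7 = 51.70 kPa
P_total at 800 K = 22.45 + 51.70 = 74.15 kPa
Scaling to 18.4 °C: P = 74.15 × 291.55/800 = 27.02 kPa

27.0 kPa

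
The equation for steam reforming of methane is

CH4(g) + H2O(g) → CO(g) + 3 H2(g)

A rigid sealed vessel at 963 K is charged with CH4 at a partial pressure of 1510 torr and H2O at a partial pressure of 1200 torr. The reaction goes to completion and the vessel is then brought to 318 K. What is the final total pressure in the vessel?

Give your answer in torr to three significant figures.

1690 torr

At constant V, partial pressures at 963 K are proportional to moles, so apply stoichiometry directly to pressures.
P(H2O) required for 1510 torr of CH4 = (1/1) × 1510 = 1510 torr; available 1200 torr, so H2O is limiting.
P(CH4) remaining = 1510 − (1/1) × 1200 = 310.0 torr
P(gaseous products) = (1+3)/1 × 1200 = 4800 torr
P_total at 963 K = 310.0 + 4800 = 5110 torr
Scaling to 318 K: P = 5110 × 318/963 = 1687 torr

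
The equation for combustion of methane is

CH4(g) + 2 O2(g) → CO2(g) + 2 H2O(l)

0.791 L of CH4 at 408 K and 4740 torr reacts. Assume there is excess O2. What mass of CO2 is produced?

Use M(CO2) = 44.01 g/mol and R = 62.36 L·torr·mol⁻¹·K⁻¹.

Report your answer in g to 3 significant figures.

n(CH4) = PV/RT = (4740 × 0.791) / (62.36 × 408) = 0.1474 mol
n(CO2) = (1/1) × 0.1474 = 0.1474 mol
m(CO2) = 0.1474 × 44.01 = 6.487 g

6.49 g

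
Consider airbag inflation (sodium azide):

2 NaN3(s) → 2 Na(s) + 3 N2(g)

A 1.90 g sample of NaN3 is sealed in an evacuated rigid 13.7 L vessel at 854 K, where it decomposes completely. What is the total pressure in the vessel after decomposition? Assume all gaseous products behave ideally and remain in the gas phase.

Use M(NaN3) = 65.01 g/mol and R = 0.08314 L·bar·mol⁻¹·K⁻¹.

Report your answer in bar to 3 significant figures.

n(NaN3) = 1.90 / 65.01 = 0.02923 mol
n(gas produced) = (3/2) × 0.02923 = 0.04384 mol
P = nRT/V = 0.04384 × 0.08314 × 854 / 13.7 = 0.2272 bar

0.227 bar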